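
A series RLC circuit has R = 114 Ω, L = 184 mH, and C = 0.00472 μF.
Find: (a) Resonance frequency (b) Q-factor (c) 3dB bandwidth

Step 1 — Resonance: ω₀ = 1/√(LC) = 1/√(0.184·4.72e-09) = 3.393e+04 rad/s.
Step 2 — f₀ = ω₀/(2π) = 5401 Hz.
Step 3 — Series Q: Q = ω₀L/R = 3.393e+04·0.184/114 = 54.77.
Step 4 — Bandwidth: Δω = ω₀/Q = 619.6 rad/s; BW = Δω/(2π) = 98.61 Hz.

(a) f₀ = 5401 Hz  (b) Q = 54.77  (c) BW = 98.61 Hz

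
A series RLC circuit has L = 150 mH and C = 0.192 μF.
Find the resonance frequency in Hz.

Step 1 — Resonance condition Im(Z)=0 gives ω₀ = 1/√(LC).
Step 2 — ω₀ = 1/√(0.15·1.92e-07) = 5893 rad/s.
Step 3 — f₀ = ω₀/(2π) = 937.8 Hz.

f₀ = 937.8 Hz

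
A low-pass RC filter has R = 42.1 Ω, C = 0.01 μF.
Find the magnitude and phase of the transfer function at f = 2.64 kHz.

Step 1 — Angular frequency: ω = 2π·2640 = 1.659e+04 rad/s.
Step 2 — Transfer function: H(jω) = 1/(1 + jωRC).
Step 3 — Denominator: 1 + jωRC = 1 + j·1.659e+04·42.1·1e-08 = 1 + j0.006983.
Step 4 — H = 1 - j0.006983.
Step 5 — Magnitude: |H| = 1 (-0.0 dB); phase: φ = -0.4°.

|H| = 1 (-0.0 dB), φ = -0.4°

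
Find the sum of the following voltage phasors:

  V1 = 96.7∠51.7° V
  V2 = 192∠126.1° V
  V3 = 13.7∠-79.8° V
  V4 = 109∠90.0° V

Step 1 — Convert each phasor to rectangular form:
  V1 = 96.7·(cos(51.7°) + j·sin(51.7°)) = 59.93 + j75.89 V
  V2 = 192·(cos(126.1°) + j·sin(126.1°)) = -113.1 + j155.1 V
  V3 = 13.7·(cos(-79.8°) + j·sin(-79.8°)) = 2.426 - j13.48 V
  V4 = 109·(cos(90.0°) + j·sin(90.0°)) = 0 + j109 V
Step 2 — Sum components: V_total = -50.77 + j326.5 V.
Step 3 — Convert to polar: |V_total| = 330.5 V, ∠V_total = 98.8°.

V_total = 330.5∠98.8° V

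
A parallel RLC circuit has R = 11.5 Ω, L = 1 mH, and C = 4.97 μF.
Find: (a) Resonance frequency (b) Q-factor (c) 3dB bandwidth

Step 1 — Resonance: ω₀ = 1/√(LC) = 1/√(0.001·4.97e-06) = 1.418e+04 rad/s.
Step 2 — f₀ = ω₀/(2π) = 2258 Hz.
Step 3 — Parallel Q: Q = R/(ω₀L) = 11.5/(1.418e+04·0.001) = 0.8107.
Step 4 — Bandwidth: Δω = ω₀/Q = 1.75e+04 rad/s; BW = Δω/(2π) = 2785 Hz.

(a) f₀ = 2258 Hz  (b) Q = 0.8107  (c) BW = 2785 Hz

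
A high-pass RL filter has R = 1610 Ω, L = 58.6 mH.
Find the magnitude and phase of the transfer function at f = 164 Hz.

Step 1 — Angular frequency: ω = 2π·164 = 1030 rad/s.
Step 2 — Transfer function: H(jω) = jωL/(R + jωL).
Step 3 — Numerator jωL = j·60.38; denominator R + jωL = 1610 + j60.38.
Step 4 — H = 0.001405 + j0.03745.
Step 5 — Magnitude: |H| = 0.03748 (-28.5 dB); phase: φ = 87.9°.

|H| = 0.03748 (-28.5 dB), φ = 87.9°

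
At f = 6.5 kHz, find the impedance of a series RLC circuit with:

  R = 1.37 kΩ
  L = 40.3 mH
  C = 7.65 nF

Step 1 — Angular frequency: ω = 2π·f = 2π·6500 = 4.084e+04 rad/s.
Step 2 — Component impedances:
  R: Z = R = 1370 Ω
  L: Z = jωL = j·4.084e+04·0.0403 = 0 + j1646 Ω
  C: Z = 1/(jωC) = -j/(ω·C) = 0 - j3201 Ω
Step 3 — Series combination: Z_total = R + L + C = 1370 - j1555 Ω = 2072∠-48.6° Ω.

Z = 1370 - j1555 Ω = 2072∠-48.6° Ω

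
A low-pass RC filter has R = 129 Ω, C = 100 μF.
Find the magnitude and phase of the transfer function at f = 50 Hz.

Step 1 — Angular frequency: ω = 2π·50 = 314.2 rad/s.
Step 2 — Transfer function: H(jω) = 1/(1 + jωRC).
Step 3 — Denominator: 1 + jωRC = 1 + j·314.2·129·0.0001 = 1 + j4.053.
Step 4 — H = 0.05739 - j0.2326.
Step 5 — Magnitude: |H| = 0.2396 (-12.4 dB); phase: φ = -76.1°.

|H| = 0.2396 (-12.4 dB), φ = -76.1°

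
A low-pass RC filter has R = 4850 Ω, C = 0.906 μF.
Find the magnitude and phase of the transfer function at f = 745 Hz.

Step 1 — Angular frequency: ω = 2π·745 = 4681 rad/s.
Step 2 — Transfer function: H(jω) = 1/(1 + jωRC).
Step 3 — Denominator: 1 + jωRC = 1 + j·4681·4850·9.06e-07 = 1 + j20.57.
Step 4 — H = 0.002358 - j0.0485.
Step 5 — Magnitude: |H| = 0.04856 (-26.3 dB); phase: φ = -87.2°.

|H| = 0.04856 (-26.3 dB), φ = -87.2°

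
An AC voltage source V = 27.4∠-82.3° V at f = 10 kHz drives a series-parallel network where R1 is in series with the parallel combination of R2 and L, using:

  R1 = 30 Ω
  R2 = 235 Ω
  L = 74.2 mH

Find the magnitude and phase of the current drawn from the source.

Step 1 — Angular frequency: ω = 2π·f = 2π·1e+04 = 6.283e+04 rad/s.
Step 2 — Component impedances:
  R1: Z = R = 30 Ω
  R2: Z = R = 235 Ω
  L: Z = jωL = j·6.283e+04·0.0742 = 0 + j4662 Ω
Step 3 — Parallel branch: R2 || L = 1/(1/R2 + 1/L) = 234.4 + j11.82 Ω.
Step 4 — Series with R1: Z_total = R1 + (R2 || L) = 264.4 + j11.82 Ω = 264.7∠2.6° Ω.
Step 5 — Source phasor: V = 27.4∠-82.3° V = 3.671 - j27.15 V.
Step 6 — Ohm's law: I = V / Z_total = (3.671 - j27.15) / (264.4 + j11.82) = 0.009277 - j0.1031 A.
Step 7 — Convert to polar: |I| = 0.1035 A, ∠I = -84.9°.

I = 0.1035∠-84.9° A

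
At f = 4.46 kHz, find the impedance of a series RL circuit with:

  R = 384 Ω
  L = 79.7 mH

Step 1 — Angular frequency: ω = 2π·f = 2π·4460 = 2.802e+04 rad/s.
Step 2 — Component impedances:
  R: Z = R = 384 Ω
  L: Z = jωL = j·2.802e+04·0.0797 = 0 + j2233 Ω
Step 3 — Series combination: Z_total = R + L = 384 + j2233 Ω = 2266∠80.2° Ω.

Z = 384 + j2233 Ω = 2266∠80.2° Ω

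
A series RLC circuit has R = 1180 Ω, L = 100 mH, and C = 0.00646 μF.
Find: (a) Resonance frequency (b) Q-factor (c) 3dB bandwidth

Step 1 — Resonance condition Im(Z)=0 gives ω₀ = 1/√(LC).
Step 2 — ω₀ = 1/√(0.1·6.46e-09) = 3.934e+04 rad/s.
Step 3 — f₀ = ω₀/(2π) = 6262 Hz.
Step 4 — Series Q: Q = ω₀L/R = 3.934e+04·0.1/1180 = 3.334.
Step 5 — 3dB bandwidth: Δω = ω₀/Q = 1.18e+04 rad/s; BW = Δω/(2π) = 1878 Hz.

(a) f₀ = 6262 Hz  (b) Q = 3.334  (c) BW = 1878 Hz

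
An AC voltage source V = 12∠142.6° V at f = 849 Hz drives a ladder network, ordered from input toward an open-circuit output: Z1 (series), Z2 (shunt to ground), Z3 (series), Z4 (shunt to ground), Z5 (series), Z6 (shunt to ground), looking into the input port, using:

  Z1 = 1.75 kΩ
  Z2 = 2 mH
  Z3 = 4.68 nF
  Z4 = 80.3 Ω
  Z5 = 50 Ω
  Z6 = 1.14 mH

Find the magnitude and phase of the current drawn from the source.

Step 1 — Angular frequency: ω = 2π·f = 2π·849 = 5334 rad/s.
Step 2 — Component impedances:
  Z1: Z = R = 1750 Ω
  Z2: Z = jωL = j·5334·0.002 = 0 + j10.67 Ω
  Z3: Z = 1/(jωC) = -j/(ω·C) = 0 - j4.006e+04 Ω
  Z4: Z = R = 80.3 Ω
  Z5: Z = R = 50 Ω
  Z6: Z = jωL = j·5334·0.00114 = 0 + j6.081 Ω
Step 3 — Ladder network (open output): work backward from the far end, alternating series and parallel combinations. Z_in = 1750 + j10.67 Ω = 1750∠0.3° Ω.
Step 4 — Source phasor: V = 12∠142.6° V = -9.533 + j7.289 V.
Step 5 — Ohm's law: I = V / Z_total = (-9.533 + j7.289) / (1750 + j10.67) = -0.005422 + j0.004198 A.
Step 6 — Convert to polar: |I| = 0.006857 A, ∠I = 142.3°.

I = 0.006857∠142.3° A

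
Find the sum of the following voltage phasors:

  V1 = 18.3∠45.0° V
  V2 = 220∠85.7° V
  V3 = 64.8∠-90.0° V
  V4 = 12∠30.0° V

Step 1 — Convert each phasor to rectangular form:
  V1 = 18.3·(cos(45.0°) + j·sin(45.0°)) = 12.94 + j12.94 V
  V2 = 220·(cos(85.7°) + j·sin(85.7°)) = 16.5 + j219.4 V
  V3 = 64.8·(cos(-90.0°) + j·sin(-90.0°)) = 0 - j64.8 V
  V4 = 12·(cos(30.0°) + j·sin(30.0°)) = 10.39 + j6 V
Step 2 — Sum components: V_total = 39.83 + j173.5 V.
Step 3 — Convert to polar: |V_total| = 178 V, ∠V_total = 77.1°.

V_total = 178∠77.1° V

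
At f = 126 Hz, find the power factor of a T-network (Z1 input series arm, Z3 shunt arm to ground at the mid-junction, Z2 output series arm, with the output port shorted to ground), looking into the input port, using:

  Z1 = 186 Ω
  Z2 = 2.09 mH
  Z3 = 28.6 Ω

Step 1 — Angular frequency: ω = 2π·f = 2π·126 = 791.7 rad/s.
Step 2 — Component impedances:
  Z1: Z = R = 186 Ω
  Z2: Z = jωL = j·791.7·0.00209 = 0 + j1.655 Ω
  Z3: Z = R = 28.6 Ω
Step 3 — With the output port shorted to ground, the output series arm Z2 runs from the junction to ground; the shunt arm Z3 also runs from the junction to ground. They appear in parallel: Z3 || Z2 = 0.09541 + j1.649 Ω.
Step 4 — Series with input arm Z1: Z_in = Z1 + (Z3 || Z2) = 186.1 + j1.649 Ω = 186.1∠0.5° Ω.
Step 5 — Power factor: PF = cos(φ) = Re(Z)/|Z| = 186.1/186.1 = 1.
Step 6 — Type: Im(Z) = 1.649 ⇒ lagging (phase φ = 0.5°).

PF = 1 (lagging, φ = 0.5°)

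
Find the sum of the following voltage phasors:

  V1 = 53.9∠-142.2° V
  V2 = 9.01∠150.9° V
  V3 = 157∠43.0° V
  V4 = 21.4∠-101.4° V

Step 1 — Convert each phasor to rectangular form:
  V1 = 53.9·(cos(-142.2°) + j·sin(-142.2°)) = -42.59 - j33.04 V
  V2 = 9.01·(cos(150.9°) + j·sin(150.9°)) = -7.873 + j4.382 V
  V3 = 157·(cos(43.0°) + j·sin(43.0°)) = 114.8 + j107.1 V
  V4 = 21.4·(cos(-101.4°) + j·sin(-101.4°)) = -4.23 - j20.98 V
Step 2 — Sum components: V_total = 60.13 + j57.44 V.
Step 3 — Convert to polar: |V_total| = 83.16 V, ∠V_total = 43.7°.

V_total = 83.16∠43.7° V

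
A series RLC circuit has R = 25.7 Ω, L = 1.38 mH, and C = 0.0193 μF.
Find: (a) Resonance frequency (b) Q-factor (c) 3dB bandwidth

Step 1 — Resonance condition Im(Z)=0 gives ω₀ = 1/√(LC).
Step 2 — ω₀ = 1/√(0.00138·1.93e-08) = 1.938e+05 rad/s.
Step 3 — f₀ = ω₀/(2π) = 3.084e+04 Hz.
Step 4 — Series Q: Q = ω₀L/R = 1.938e+05·0.00138/25.7 = 10.4.
Step 5 — 3dB bandwidth: Δω = ω₀/Q = 1.862e+04 rad/s; BW = Δω/(2π) = 2964 Hz.

(a) f₀ = 3.084e+04 Hz  (b) Q = 10.4  (c) BW = 2964 Hz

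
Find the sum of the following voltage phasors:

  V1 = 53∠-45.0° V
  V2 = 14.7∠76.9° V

Step 1 — Convert each phasor to rectangular form:
  V1 = 53·(cos(-45.0°) + j·sin(-45.0°)) = 37.48 - j37.48 V
  V2 = 14.7·(cos(76.9°) + j·sin(76.9°)) = 3.332 + j14.32 V
Step 2 — Sum components: V_total = 40.81 - j23.16 V.
Step 3 — Convert to polar: |V_total| = 46.92 V, ∠V_total = -29.6°.

V_total = 46.92∠-29.6° V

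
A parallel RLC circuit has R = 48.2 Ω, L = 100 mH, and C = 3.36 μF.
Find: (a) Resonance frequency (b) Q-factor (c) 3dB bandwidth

Step 1 — Resonance: ω₀ = 1/√(LC) = 1/√(0.1·3.36e-06) = 1725 rad/s.
Step 2 — f₀ = ω₀/(2π) = 274.6 Hz.
Step 3 — Parallel Q: Q = R/(ω₀L) = 48.2/(1725·0.1) = 0.2794.
Step 4 — Bandwidth: Δω = ω₀/Q = 6175 rad/s; BW = Δω/(2π) = 982.7 Hz.

(a) f₀ = 274.6 Hz  (b) Q = 0.2794  (c) BW = 982.7 Hz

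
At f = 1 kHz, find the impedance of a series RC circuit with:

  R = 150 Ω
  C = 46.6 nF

Step 1 — Angular frequency: ω = 2π·f = 2π·1000 = 6283 rad/s.
Step 2 — Component impedances:
  R: Z = R = 150 Ω
  C: Z = 1/(jωC) = -j/(ω·C) = 0 - j3415 Ω
Step 3 — Series combination: Z_total = R + C = 150 - j3415 Ω = 3419∠-87.5° Ω.

Z = 150 - j3415 Ω = 3419∠-87.5° Ω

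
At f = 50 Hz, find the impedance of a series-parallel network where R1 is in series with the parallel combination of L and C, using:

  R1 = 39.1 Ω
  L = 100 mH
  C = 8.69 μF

Step 1 — Angular frequency: ω = 2π·f = 2π·50 = 314.2 rad/s.
Step 2 — Component impedances:
  R1: Z = R = 39.1 Ω
  L: Z = jωL = j·314.2·0.1 = 0 + j31.42 Ω
  C: Z = 1/(jωC) = -j/(ω·C) = 0 - j366.3 Ω
Step 3 — Parallel branch: L || C = 1/(1/L + 1/C) = 0 + j34.36 Ω.
Step 4 — Series with R1: Z_total = R1 + (L || C) = 39.1 + j34.36 Ω = 52.05∠41.3° Ω.

Z = 39.1 + j34.36 Ω = 52.05∠41.3° Ω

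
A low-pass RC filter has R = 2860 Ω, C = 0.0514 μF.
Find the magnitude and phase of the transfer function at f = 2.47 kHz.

Step 1 — Angular frequency: ω = 2π·2470 = 1.552e+04 rad/s.
Step 2 — Transfer function: H(jω) = 1/(1 + jωRC).
Step 3 — Denominator: 1 + jωRC = 1 + j·1.552e+04·2860·5.14e-08 = 1 + j2.281.
Step 4 — H = 0.1612 - j0.3677.
Step 5 — Magnitude: |H| = 0.4015 (-7.9 dB); phase: φ = -66.3°.

|H| = 0.4015 (-7.9 dB), φ = -66.3°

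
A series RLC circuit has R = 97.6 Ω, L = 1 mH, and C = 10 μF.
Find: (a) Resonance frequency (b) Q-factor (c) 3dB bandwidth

Step 1 — Resonance: ω₀ = 1/√(LC) = 1/√(0.001·1e-05) = 1e+04 rad/s.
Step 2 — f₀ = ω₀/(2π) = 1592 Hz.
Step 3 — Series Q: Q = ω₀L/R = 1e+04·0.001/97.6 = 0.1025.
Step 4 — Bandwidth: Δω = ω₀/Q = 9.76e+04 rad/s; BW = Δω/(2π) = 1.553e+04 Hz.

(a) f₀ = 1592 Hz  (b) Q = 0.1025  (c) BW = 1.553e+04 Hz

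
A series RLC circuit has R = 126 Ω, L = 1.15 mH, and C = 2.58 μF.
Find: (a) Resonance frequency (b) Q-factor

Step 1 — Resonance condition Im(Z)=0 gives ω₀ = 1/√(LC).
Step 2 — ω₀ = 1/√(0.00115·2.58e-06) = 1.836e+04 rad/s.
Step 3 — f₀ = ω₀/(2π) = 2922 Hz.
Step 4 — Series Q: Q = ω₀L/R = 1.836e+04·0.00115/126 = 0.1676.

(a) f₀ = 2922 Hz  (b) Q = 0.1676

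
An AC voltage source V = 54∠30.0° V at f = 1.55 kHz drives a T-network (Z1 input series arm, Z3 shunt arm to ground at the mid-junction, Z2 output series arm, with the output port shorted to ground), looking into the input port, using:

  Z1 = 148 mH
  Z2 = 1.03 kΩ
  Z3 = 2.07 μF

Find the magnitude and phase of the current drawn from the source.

Step 1 — Angular frequency: ω = 2π·f = 2π·1550 = 9739 rad/s.
Step 2 — Component impedances:
  Z1: Z = jωL = j·9739·0.148 = 0 + j1441 Ω
  Z2: Z = R = 1030 Ω
  Z3: Z = 1/(jωC) = -j/(ω·C) = 0 - j49.6 Ω
Step 3 — With the output port shorted to ground, the output series arm Z2 runs from the junction to ground; the shunt arm Z3 also runs from the junction to ground. They appear in parallel: Z3 || Z2 = 2.383 - j49.49 Ω.
Step 4 — Series with input arm Z1: Z_in = Z1 + (Z3 || Z2) = 2.383 + j1392 Ω = 1392∠89.9° Ω.
Step 5 — Source phasor: V = 54∠30.0° V = 46.77 + j27 V.
Step 6 — Ohm's law: I = V / Z_total = (46.77 + j27) / (2.383 + j1392) = 0.01946 - j0.03357 A.
Step 7 — Convert to polar: |I| = 0.0388 A, ∠I = -59.9°.

I = 0.0388∠-59.9° A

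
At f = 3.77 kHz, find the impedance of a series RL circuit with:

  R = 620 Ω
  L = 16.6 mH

Step 1 — Angular frequency: ω = 2π·f = 2π·3770 = 2.369e+04 rad/s.
Step 2 — Component impedances:
  R: Z = R = 620 Ω
  L: Z = jωL = j·2.369e+04·0.0166 = 0 + j393.2 Ω
Step 3 — Series combination: Z_total = R + L = 620 + j393.2 Ω = 734.2∠32.4° Ω.

Z = 620 + j393.2 Ω = 734.2∠32.4° Ω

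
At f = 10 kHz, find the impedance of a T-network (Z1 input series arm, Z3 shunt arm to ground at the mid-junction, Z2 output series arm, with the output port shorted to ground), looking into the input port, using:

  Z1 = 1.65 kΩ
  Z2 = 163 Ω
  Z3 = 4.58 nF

Step 1 — Angular frequency: ω = 2π·f = 2π·1e+04 = 6.283e+04 rad/s.
Step 2 — Component impedances:
  Z1: Z = R = 1650 Ω
  Z2: Z = R = 163 Ω
  Z3: Z = 1/(jωC) = -j/(ω·C) = 0 - j3475 Ω
Step 3 — With the output port shorted to ground, the output series arm Z2 runs from the junction to ground; the shunt arm Z3 also runs from the junction to ground. They appear in parallel: Z3 || Z2 = 162.6 - j7.629 Ω.
Step 4 — Series with input arm Z1: Z_in = Z1 + (Z3 || Z2) = 1813 - j7.629 Ω = 1813∠-0.2° Ω.

Z = 1813 - j7.629 Ω = 1813∠-0.2° Ω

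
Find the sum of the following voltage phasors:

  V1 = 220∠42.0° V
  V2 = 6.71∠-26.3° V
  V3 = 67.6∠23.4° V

Step 1 — Convert each phasor to rectangular form:
  V1 = 220·(cos(42.0°) + j·sin(42.0°)) = 163.5 + j147.2 V
  V2 = 6.71·(cos(-26.3°) + j·sin(-26.3°)) = 6.015 - j2.973 V
  V3 = 67.6·(cos(23.4°) + j·sin(23.4°)) = 62.04 + j26.85 V
Step 2 — Sum components: V_total = 231.5 + j171.1 V.
Step 3 — Convert to polar: |V_total| = 287.9 V, ∠V_total = 36.5°.

V_total = 287.9∠36.5° V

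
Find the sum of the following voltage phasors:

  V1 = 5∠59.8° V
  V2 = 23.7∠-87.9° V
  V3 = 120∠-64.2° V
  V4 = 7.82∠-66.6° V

Step 1 — Convert each phasor to rectangular form:
  V1 = 5·(cos(59.8°) + j·sin(59.8°)) = 2.515 + j4.321 V
  V2 = 23.7·(cos(-87.9°) + j·sin(-87.9°)) = 0.8685 - j23.68 V
  V3 = 120·(cos(-64.2°) + j·sin(-64.2°)) = 52.23 - j108 V
  V4 = 7.82·(cos(-66.6°) + j·sin(-66.6°)) = 3.106 - j7.177 V
Step 2 — Sum components: V_total = 58.72 - j134.6 V.
Step 3 — Convert to polar: |V_total| = 146.8 V, ∠V_total = -66.4°.

V_total = 146.8∠-66.4° V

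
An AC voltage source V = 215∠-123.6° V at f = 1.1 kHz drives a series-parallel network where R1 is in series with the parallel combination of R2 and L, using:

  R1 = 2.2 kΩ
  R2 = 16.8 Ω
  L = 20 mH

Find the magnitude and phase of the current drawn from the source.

Step 1 — Angular frequency: ω = 2π·f = 2π·1100 = 6912 rad/s.
Step 2 — Component impedances:
  R1: Z = R = 2200 Ω
  R2: Z = R = 16.8 Ω
  L: Z = jωL = j·6912·0.02 = 0 + j138.2 Ω
Step 3 — Parallel branch: R2 || L = 1/(1/R2 + 1/L) = 16.56 + j2.012 Ω.
Step 4 — Series with R1: Z_total = R1 + (R2 || L) = 2217 + j2.012 Ω = 2217∠0.1° Ω.
Step 5 — Source phasor: V = 215∠-123.6° V = -119 - j179.1 V.
Step 6 — Ohm's law: I = V / Z_total = (-119 - j179.1) / (2217 + j2.012) = -0.05375 - j0.08074 A.
Step 7 — Convert to polar: |I| = 0.097 A, ∠I = -123.7°.

I = 0.097∠-123.7° A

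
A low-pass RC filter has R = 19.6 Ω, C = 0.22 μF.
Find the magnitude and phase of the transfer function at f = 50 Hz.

Step 1 — Angular frequency: ω = 2π·50 = 314.2 rad/s.
Step 2 — Transfer function: H(jω) = 1/(1 + jωRC).
Step 3 — Denominator: 1 + jωRC = 1 + j·314.2·19.6·2.2e-07 = 1 + j0.001355.
Step 4 — H = 1 - j0.001355.
Step 5 — Magnitude: |H| = 1 (-0.0 dB); phase: φ = -0.1°.

|H| = 1 (-0.0 dB), φ = -0.1°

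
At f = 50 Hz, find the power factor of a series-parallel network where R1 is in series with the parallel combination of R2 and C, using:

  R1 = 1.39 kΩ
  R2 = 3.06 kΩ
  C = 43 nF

Step 1 — Angular frequency: ω = 2π·f = 2π·50 = 314.2 rad/s.
Step 2 — Component impedances:
  R1: Z = R = 1390 Ω
  R2: Z = R = 3060 Ω
  C: Z = 1/(jωC) = -j/(ω·C) = 0 - j7.403e+04 Ω
Step 3 — Parallel branch: R2 || C = 1/(1/R2 + 1/C) = 3055 - j126.3 Ω.
Step 4 — Series with R1: Z_total = R1 + (R2 || C) = 4445 - j126.3 Ω = 4447∠-1.6° Ω.
Step 5 — Power factor: PF = cos(φ) = Re(Z)/|Z| = 4445/4447 = 0.9996.
Step 6 — Type: Im(Z) = -126.3 ⇒ leading (phase φ = -1.6°).

PF = 0.9996 (leading, φ = -1.6°)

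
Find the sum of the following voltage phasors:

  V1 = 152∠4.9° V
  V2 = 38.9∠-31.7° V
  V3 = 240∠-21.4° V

Step 1 — Convert each phasor to rectangular form:
  V1 = 152·(cos(4.9°) + j·sin(4.9°)) = 151.4 + j12.98 V
  V2 = 38.9·(cos(-31.7°) + j·sin(-31.7°)) = 33.1 - j20.44 V
  V3 = 240·(cos(-21.4°) + j·sin(-21.4°)) = 223.5 - j87.57 V
Step 2 — Sum components: V_total = 408 - j95.03 V.
Step 3 — Convert to polar: |V_total| = 418.9 V, ∠V_total = -13.1°.

V_total = 418.9∠-13.1° V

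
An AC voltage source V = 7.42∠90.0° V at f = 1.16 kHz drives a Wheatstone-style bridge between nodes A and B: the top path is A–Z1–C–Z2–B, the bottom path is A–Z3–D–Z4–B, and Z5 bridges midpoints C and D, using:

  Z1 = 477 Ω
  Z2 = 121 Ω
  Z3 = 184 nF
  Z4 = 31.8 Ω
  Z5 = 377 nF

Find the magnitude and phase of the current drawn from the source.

Step 1 — Angular frequency: ω = 2π·f = 2π·1160 = 7288 rad/s.
Step 2 — Component impedances:
  Z1: Z = R = 477 Ω
  Z2: Z = R = 121 Ω
  Z3: Z = 1/(jωC) = -j/(ω·C) = 0 - j745.7 Ω
  Z4: Z = R = 31.8 Ω
  Z5: Z = 1/(jωC) = -j/(ω·C) = 0 - j363.9 Ω
Step 3 — Bridge requires nodal analysis (the Z5 bridge couples midpoints C and D, so the two paths cannot be reduced to a simple series/parallel combination). Setting node B to ground and injecting 1 A at node A, the 3-node admittance system at A, C, D solves to V_A = Z_AB = 342.7 - j269.3 Ω = 435.9∠-38.2° Ω.
Step 4 — Source phasor: V = 7.42∠90.0° V = 0 + j7.42 V.
Step 5 — Ohm's law: I = V / Z_total = (0 + j7.42) / (342.7 - j269.3) = -0.01052 + j0.01338 A.
Step 6 — Convert to polar: |I| = 0.01702 A, ∠I = 128.2°.

I = 0.01702∠128.2° A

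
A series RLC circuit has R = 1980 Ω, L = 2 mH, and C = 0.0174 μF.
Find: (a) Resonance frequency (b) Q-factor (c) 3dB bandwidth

Step 1 — Resonance: ω₀ = 1/√(LC) = 1/√(0.002·1.74e-08) = 1.695e+05 rad/s.
Step 2 — f₀ = ω₀/(2π) = 2.698e+04 Hz.
Step 3 — Series Q: Q = ω₀L/R = 1.695e+05·0.002/1980 = 0.1712.
Step 4 — Bandwidth: Δω = ω₀/Q = 9.9e+05 rad/s; BW = Δω/(2π) = 1.576e+05 Hz.

(a) f₀ = 2.698e+04 Hz  (b) Q = 0.1712  (c) BW = 1.576e+05 Hz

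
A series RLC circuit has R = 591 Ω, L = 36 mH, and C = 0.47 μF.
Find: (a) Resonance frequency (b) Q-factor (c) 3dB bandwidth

Step 1 — Resonance: ω₀ = 1/√(LC) = 1/√(0.036·4.7e-07) = 7688 rad/s.
Step 2 — f₀ = ω₀/(2π) = 1224 Hz.
Step 3 — Series Q: Q = ω₀L/R = 7688·0.036/591 = 0.4683.
Step 4 — Bandwidth: Δω = ω₀/Q = 1.642e+04 rad/s; BW = Δω/(2π) = 2613 Hz.

(a) f₀ = 1224 Hz  (b) Q = 0.4683  (c) BW = 2613 Hz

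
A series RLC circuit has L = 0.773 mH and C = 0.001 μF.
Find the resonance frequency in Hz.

Step 1 — Resonance condition Im(Z)=0 gives ω₀ = 1/√(LC).
Step 2 — ω₀ = 1/√(0.000773·1e-09) = 1.137e+06 rad/s.
Step 3 — f₀ = ω₀/(2π) = 1.81e+05 Hz.

f₀ = 1.81e+05 Hz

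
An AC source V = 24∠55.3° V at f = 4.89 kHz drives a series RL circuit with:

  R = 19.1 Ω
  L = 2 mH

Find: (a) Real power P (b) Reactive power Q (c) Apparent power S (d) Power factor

Step 1 — Angular frequency: ω = 2π·f = 2π·4890 = 3.072e+04 rad/s.
Step 2 — Component impedances:
  R: Z = R = 19.1 Ω
  L: Z = jωL = j·3.072e+04·0.002 = 0 + j61.45 Ω
Step 3 — Series combination: Z_total = R + L = 19.1 + j61.45 Ω = 64.35∠72.7° Ω.
Step 4 — Source phasor: V = 24∠55.3° V = 13.66 + j19.73 V.
Step 5 — Current: I = V / Z = 0.3558 - j0.1117 A = 0.373∠-17.4° A.
Step 6 — Complex power: S = V·I* = 2.657 + j8.548 VA.
Step 7 — Real power: P = Re(S) = 2.657 W.
Step 8 — Reactive power: Q = Im(S) = 8.548 VAR.
Step 9 — Apparent power: |S| = 8.951 VA.
Step 10 — Power factor: PF = P/|S| = 0.2968 (lagging).

(a) P = 2.657 W  (b) Q = 8.548 VAR  (c) S = 8.951 VA  (d) PF = 0.2968 (lagging)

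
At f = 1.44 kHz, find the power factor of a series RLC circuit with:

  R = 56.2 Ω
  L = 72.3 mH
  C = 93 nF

Step 1 — Angular frequency: ω = 2π·f = 2π·1440 = 9048 rad/s.
Step 2 — Component impedances:
  R: Z = R = 56.2 Ω
  L: Z = jωL = j·9048·0.0723 = 0 + j654.2 Ω
  C: Z = 1/(jωC) = -j/(ω·C) = 0 - j1188 Ω
Step 3 — Series combination: Z_total = R + L + C = 56.2 - j534.3 Ω = 537.2∠-84.0° Ω.
Step 4 — Power factor: PF = cos(φ) = Re(Z)/|Z| = 56.2/537.2 = 0.1046.
Step 5 — Type: Im(Z) = -534.3 ⇒ leading (phase φ = -84.0°).

PF = 0.1046 (leading, φ = -84.0°)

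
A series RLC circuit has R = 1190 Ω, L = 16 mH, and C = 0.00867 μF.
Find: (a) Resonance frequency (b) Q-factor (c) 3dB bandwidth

Step 1 — Resonance: ω₀ = 1/√(LC) = 1/√(0.016·8.67e-09) = 8.49e+04 rad/s.
Step 2 — f₀ = ω₀/(2π) = 1.351e+04 Hz.
Step 3 — Series Q: Q = ω₀L/R = 8.49e+04·0.016/1190 = 1.142.
Step 4 — Bandwidth: Δω = ω₀/Q = 7.437e+04 rad/s; BW = Δω/(2π) = 1.184e+04 Hz.

(a) f₀ = 1.351e+04 Hz  (b) Q = 1.142  (c) BW = 1.184e+04 Hz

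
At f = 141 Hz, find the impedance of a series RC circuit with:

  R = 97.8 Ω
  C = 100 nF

Step 1 — Angular frequency: ω = 2π·f = 2π·141 = 885.9 rad/s.
Step 2 — Component impedances:
  R: Z = R = 97.8 Ω
  C: Z = 1/(jωC) = -j/(ω·C) = 0 - j1.129e+04 Ω
Step 3 — Series combination: Z_total = R + C = 97.8 - j1.129e+04 Ω = 1.129e+04∠-89.5° Ω.

Z = 97.8 - j1.129e+04 Ω = 1.129e+04∠-89.5° Ω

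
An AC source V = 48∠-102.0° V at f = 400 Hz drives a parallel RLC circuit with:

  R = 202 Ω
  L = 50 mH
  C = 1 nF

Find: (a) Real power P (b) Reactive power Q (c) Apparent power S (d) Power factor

Step 1 — Angular frequency: ω = 2π·f = 2π·400 = 2513 rad/s.
Step 2 — Component impedances:
  R: Z = R = 202 Ω
  L: Z = jωL = j·2513·0.05 = 0 + j125.7 Ω
  C: Z = 1/(jωC) = -j/(ω·C) = 0 - j3.979e+05 Ω
Step 3 — Parallel combination: 1/Z_total = 1/R + 1/L + 1/C; Z_total = 56.39 + j90.61 Ω = 106.7∠58.1° Ω.
Step 4 — Source phasor: V = 48∠-102.0° V = -9.98 - j46.95 V.
Step 5 — Current: I = V / Z = -0.4229 - j0.153 A = 0.4498∠-160.1° A.
Step 6 — Complex power: S = V·I* = 11.41 + j18.33 VA.
Step 7 — Real power: P = Re(S) = 11.41 W.
Step 8 — Reactive power: Q = Im(S) = 18.33 VAR.
Step 9 — Apparent power: |S| = 21.59 VA.
Step 10 — Power factor: PF = P/|S| = 0.5283 (lagging).

(a) P = 11.41 W  (b) Q = 18.33 VAR  (c) S = 21.59 VA  (d) PF = 0.5283 (lagging)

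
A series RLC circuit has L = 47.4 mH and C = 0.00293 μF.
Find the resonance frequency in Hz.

Step 1 — Resonance condition Im(Z)=0 gives ω₀ = 1/√(LC).
Step 2 — ω₀ = 1/√(0.0474·2.93e-09) = 8.485e+04 rad/s.
Step 3 — f₀ = ω₀/(2π) = 1.351e+04 Hz.

f₀ = 1.351e+04 Hz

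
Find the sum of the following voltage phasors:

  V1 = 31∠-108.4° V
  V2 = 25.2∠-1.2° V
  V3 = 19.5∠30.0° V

Step 1 — Convert each phasor to rectangular form:
  V1 = 31·(cos(-108.4°) + j·sin(-108.4°)) = -9.785 - j29.42 V
  V2 = 25.2·(cos(-1.2°) + j·sin(-1.2°)) = 25.19 - j0.5277 V
  V3 = 19.5·(cos(30.0°) + j·sin(30.0°)) = 16.89 + j9.75 V
Step 2 — Sum components: V_total = 32.3 - j20.19 V.
Step 3 — Convert to polar: |V_total| = 38.09 V, ∠V_total = -32.0°.

V_total = 38.09∠-32.0° V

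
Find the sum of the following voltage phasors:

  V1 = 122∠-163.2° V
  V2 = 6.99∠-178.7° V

Step 1 — Convert each phasor to rectangular form:
  V1 = 122·(cos(-163.2°) + j·sin(-163.2°)) = -116.8 - j35.26 V
  V2 = 6.99·(cos(-178.7°) + j·sin(-178.7°)) = -6.988 - j0.1586 V
Step 2 — Sum components: V_total = -123.8 - j35.42 V.
Step 3 — Convert to polar: |V_total| = 128.7 V, ∠V_total = -164.0°.

V_total = 128.7∠-164.0° V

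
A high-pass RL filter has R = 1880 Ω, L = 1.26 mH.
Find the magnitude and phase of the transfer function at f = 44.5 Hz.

Step 1 — Angular frequency: ω = 2π·44.5 = 279.6 rad/s.
Step 2 — Transfer function: H(jω) = jωL/(R + jωL).
Step 3 — Numerator jωL = j·0.3523; denominator R + jωL = 1880 + j0.3523.
Step 4 — H = 3.512e-08 + j0.0001874.
Step 5 — Magnitude: |H| = 0.0001874 (-74.5 dB); phase: φ = 90.0°.

|H| = 0.0001874 (-74.5 dB), φ = 90.0°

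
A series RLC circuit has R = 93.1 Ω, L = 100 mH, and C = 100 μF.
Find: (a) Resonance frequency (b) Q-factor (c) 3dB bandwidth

Step 1 — Resonance: ω₀ = 1/√(LC) = 1/√(0.1·0.0001) = 316.2 rad/s.
Step 2 — f₀ = ω₀/(2π) = 50.33 Hz.
Step 3 — Series Q: Q = ω₀L/R = 316.2·0.1/93.1 = 0.3397.
Step 4 — Bandwidth: Δω = ω₀/Q = 931 rad/s; BW = Δω/(2π) = 148.2 Hz.

(a) f₀ = 50.33 Hz  (b) Q = 0.3397  (c) BW = 148.2 Hz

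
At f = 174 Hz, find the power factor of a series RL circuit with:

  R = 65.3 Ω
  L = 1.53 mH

Step 1 — Angular frequency: ω = 2π·f = 2π·174 = 1093 rad/s.
Step 2 — Component impedances:
  R: Z = R = 65.3 Ω
  L: Z = jωL = j·1093·0.00153 = 0 + j1.673 Ω
Step 3 — Series combination: Z_total = R + L = 65.3 + j1.673 Ω = 65.32∠1.5° Ω.
Step 4 — Power factor: PF = cos(φ) = Re(Z)/|Z| = 65.3/65.32 = 0.9997.
Step 5 — Type: Im(Z) = 1.673 ⇒ lagging (phase φ = 1.5°).

PF = 0.9997 (lagging, φ = 1.5°)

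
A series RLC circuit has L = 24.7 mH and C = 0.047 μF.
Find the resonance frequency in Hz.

Step 1 — Resonance condition Im(Z)=0 gives ω₀ = 1/√(LC).
Step 2 — ω₀ = 1/√(0.0247·4.7e-08) = 2.935e+04 rad/s.
Step 3 — f₀ = ω₀/(2π) = 4671 Hz.

f₀ = 4671 Hz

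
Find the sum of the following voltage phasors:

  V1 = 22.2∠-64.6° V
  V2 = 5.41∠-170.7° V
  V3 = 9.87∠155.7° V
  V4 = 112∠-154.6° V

Step 1 — Convert each phasor to rectangular form:
  V1 = 22.2·(cos(-64.6°) + j·sin(-64.6°)) = 9.522 - j20.05 V
  V2 = 5.41·(cos(-170.7°) + j·sin(-170.7°)) = -5.339 - j0.8743 V
  V3 = 9.87·(cos(155.7°) + j·sin(155.7°)) = -8.996 + j4.062 V
  V4 = 112·(cos(-154.6°) + j·sin(-154.6°)) = -101.2 - j48.04 V
Step 2 — Sum components: V_total = -106 - j64.91 V.
Step 3 — Convert to polar: |V_total| = 124.3 V, ∠V_total = -148.5°.

V_total = 124.3∠-148.5° V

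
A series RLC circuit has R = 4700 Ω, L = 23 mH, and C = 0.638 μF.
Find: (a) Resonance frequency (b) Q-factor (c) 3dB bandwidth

Step 1 — Resonance condition Im(Z)=0 gives ω₀ = 1/√(LC).
Step 2 — ω₀ = 1/√(0.023·6.38e-07) = 8255 rad/s.
Step 3 — f₀ = ω₀/(2π) = 1314 Hz.
Step 4 — Series Q: Q = ω₀L/R = 8255·0.023/4700 = 0.0404.
Step 5 — 3dB bandwidth: Δω = ω₀/Q = 2.043e+05 rad/s; BW = Δω/(2π) = 3.252e+04 Hz.

(a) f₀ = 1314 Hz  (b) Q = 0.0404  (c) BW = 3.252e+04 Hz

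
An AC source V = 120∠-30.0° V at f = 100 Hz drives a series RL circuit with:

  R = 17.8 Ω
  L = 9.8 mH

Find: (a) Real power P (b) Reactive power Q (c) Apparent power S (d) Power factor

Step 1 — Angular frequency: ω = 2π·f = 2π·100 = 628.3 rad/s.
Step 2 — Component impedances:
  R: Z = R = 17.8 Ω
  L: Z = jωL = j·628.3·0.0098 = 0 + j6.158 Ω
Step 3 — Series combination: Z_total = R + L = 17.8 + j6.158 Ω = 18.83∠19.1° Ω.
Step 4 — Source phasor: V = 120∠-30.0° V = 103.9 - j60 V.
Step 5 — Current: I = V / Z = 4.173 - j4.814 A = 6.371∠-49.1° A.
Step 6 — Complex power: S = V·I* = 722.5 + j249.9 VA.
Step 7 — Real power: P = Re(S) = 722.5 W.
Step 8 — Reactive power: Q = Im(S) = 249.9 VAR.
Step 9 — Apparent power: |S| = 764.5 VA.
Step 10 — Power factor: PF = P/|S| = 0.9451 (lagging).

(a) P = 722.5 W  (b) Q = 249.9 VAR  (c) S = 764.5 VA  (d) PF = 0.9451 (lagging)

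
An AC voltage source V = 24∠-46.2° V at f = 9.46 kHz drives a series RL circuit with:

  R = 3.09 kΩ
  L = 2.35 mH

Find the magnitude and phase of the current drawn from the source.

Step 1 — Angular frequency: ω = 2π·f = 2π·9460 = 5.944e+04 rad/s.
Step 2 — Component impedances:
  R: Z = R = 3090 Ω
  L: Z = jωL = j·5.944e+04·0.00235 = 0 + j139.7 Ω
Step 3 — Series combination: Z_total = R + L = 3090 + j139.7 Ω = 3093∠2.6° Ω.
Step 4 — Source phasor: V = 24∠-46.2° V = 16.61 - j17.32 V.
Step 5 — Ohm's law: I = V / Z_total = (16.61 - j17.32) / (3090 + j139.7) = 0.005112 - j0.005837 A.
Step 6 — Convert to polar: |I| = 0.007759 A, ∠I = -48.8°.

I = 0.007759∠-48.8° A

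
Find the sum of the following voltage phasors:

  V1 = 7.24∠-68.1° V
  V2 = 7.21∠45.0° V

Step 1 — Convert each phasor to rectangular form:
  V1 = 7.24·(cos(-68.1°) + j·sin(-68.1°)) = 2.7 - j6.718 V
  V2 = 7.21·(cos(45.0°) + j·sin(45.0°)) = 5.098 + j5.098 V
Step 2 — Sum components: V_total = 7.799 - j1.619 V.
Step 3 — Convert to polar: |V_total| = 7.965 V, ∠V_total = -11.7°.

V_total = 7.965∠-11.7° V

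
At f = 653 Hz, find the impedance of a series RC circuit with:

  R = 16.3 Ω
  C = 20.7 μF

Step 1 — Angular frequency: ω = 2π·f = 2π·653 = 4103 rad/s.
Step 2 — Component impedances:
  R: Z = R = 16.3 Ω
  C: Z = 1/(jωC) = -j/(ω·C) = 0 - j11.77 Ω
Step 3 — Series combination: Z_total = R + C = 16.3 - j11.77 Ω = 20.11∠-35.8° Ω.

Z = 16.3 - j11.77 Ω = 20.11∠-35.8° Ω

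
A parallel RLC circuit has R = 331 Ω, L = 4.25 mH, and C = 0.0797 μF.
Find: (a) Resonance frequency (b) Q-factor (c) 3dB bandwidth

Step 1 — Resonance: ω₀ = 1/√(LC) = 1/√(0.00425·7.97e-08) = 5.433e+04 rad/s.
Step 2 — f₀ = ω₀/(2π) = 8648 Hz.
Step 3 — Parallel Q: Q = R/(ω₀L) = 331/(5.433e+04·0.00425) = 1.433.
Step 4 — Bandwidth: Δω = ω₀/Q = 3.791e+04 rad/s; BW = Δω/(2π) = 6033 Hz.

(a) f₀ = 8648 Hz  (b) Q = 1.433  (c) BW = 6033 Hz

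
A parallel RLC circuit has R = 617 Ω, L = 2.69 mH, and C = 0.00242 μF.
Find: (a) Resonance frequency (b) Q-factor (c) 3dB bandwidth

Step 1 — Resonance: ω₀ = 1/√(LC) = 1/√(0.00269·2.42e-09) = 3.919e+05 rad/s.
Step 2 — f₀ = ω₀/(2π) = 6.238e+04 Hz.
Step 3 — Parallel Q: Q = R/(ω₀L) = 617/(3.919e+05·0.00269) = 0.5852.
Step 4 — Bandwidth: Δω = ω₀/Q = 6.697e+05 rad/s; BW = Δω/(2π) = 1.066e+05 Hz.

(a) f₀ = 6.238e+04 Hz  (b) Q = 0.5852  (c) BW = 1.066e+05 Hz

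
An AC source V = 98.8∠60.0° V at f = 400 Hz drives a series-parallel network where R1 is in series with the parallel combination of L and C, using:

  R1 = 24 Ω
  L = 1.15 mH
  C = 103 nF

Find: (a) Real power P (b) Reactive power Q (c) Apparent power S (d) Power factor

Step 1 — Angular frequency: ω = 2π·f = 2π·400 = 2513 rad/s.
Step 2 — Component impedances:
  R1: Z = R = 24 Ω
  L: Z = jωL = j·2513·0.00115 = 0 + j2.89 Ω
  C: Z = 1/(jωC) = -j/(ω·C) = 0 - j3863 Ω
Step 3 — Parallel branch: L || C = 1/(1/L + 1/C) = 0 + j2.892 Ω.
Step 4 — Series with R1: Z_total = R1 + (L || C) = 24 + j2.892 Ω = 24.17∠6.9° Ω.
Step 5 — Source phasor: V = 98.8∠60.0° V = 49.4 + j85.56 V.
Step 6 — Current: I = V / Z = 2.452 + j3.27 A = 4.087∠53.1° A.
Step 7 — Complex power: S = V·I* = 400.9 + j48.32 VA.
Step 8 — Real power: P = Re(S) = 400.9 W.
Step 9 — Reactive power: Q = Im(S) = 48.32 VAR.
Step 10 — Apparent power: |S| = 403.8 VA.
Step 11 — Power factor: PF = P/|S| = 0.9928 (lagging).

(a) P = 400.9 W  (b) Q = 48.32 VAR  (c) S = 403.8 VA  (d) PF = 0.9928 (lagging)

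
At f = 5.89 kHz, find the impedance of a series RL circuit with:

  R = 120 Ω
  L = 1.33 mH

Step 1 — Angular frequency: ω = 2π·f = 2π·5890 = 3.701e+04 rad/s.
Step 2 — Component impedances:
  R: Z = R = 120 Ω
  L: Z = jωL = j·3.701e+04·0.00133 = 0 + j49.22 Ω
Step 3 — Series combination: Z_total = R + L = 120 + j49.22 Ω = 129.7∠22.3° Ω.

Z = 120 + j49.22 Ω = 129.7∠22.3° Ω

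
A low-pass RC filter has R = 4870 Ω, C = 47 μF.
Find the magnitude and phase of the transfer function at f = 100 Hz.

Step 1 — Angular frequency: ω = 2π·100 = 628.3 rad/s.
Step 2 — Transfer function: H(jω) = 1/(1 + jωRC).
Step 3 — Denominator: 1 + jωRC = 1 + j·628.3·4870·4.7e-05 = 1 + j143.8.
Step 4 — H = 4.835e-05 - j0.006953.
Step 5 — Magnitude: |H| = 0.006953 (-43.2 dB); phase: φ = -89.6°.

|H| = 0.006953 (-43.2 dB), φ = -89.6°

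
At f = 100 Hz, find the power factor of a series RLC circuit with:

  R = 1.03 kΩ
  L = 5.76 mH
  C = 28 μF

Step 1 — Angular frequency: ω = 2π·f = 2π·100 = 628.3 rad/s.
Step 2 — Component impedances:
  R: Z = R = 1030 Ω
  L: Z = jωL = j·628.3·0.00576 = 0 + j3.619 Ω
  C: Z = 1/(jωC) = -j/(ω·C) = 0 - j56.84 Ω
Step 3 — Series combination: Z_total = R + L + C = 1030 - j53.22 Ω = 1031∠-3.0° Ω.
Step 4 — Power factor: PF = cos(φ) = Re(Z)/|Z| = 1030/1031.37 = 0.9987.
Step 5 — Type: Im(Z) = -53.22 ⇒ leading (phase φ = -3.0°).

PF = 0.9987 (leading, φ = -3.0°)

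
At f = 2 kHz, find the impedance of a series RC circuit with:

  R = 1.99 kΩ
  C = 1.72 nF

Step 1 — Angular frequency: ω = 2π·f = 2π·2000 = 1.257e+04 rad/s.
Step 2 — Component impedances:
  R: Z = R = 1990 Ω
  C: Z = 1/(jωC) = -j/(ω·C) = 0 - j4.627e+04 Ω
Step 3 — Series combination: Z_total = R + C = 1990 - j4.627e+04 Ω = 4.631e+04∠-87.5° Ω.

Z = 1990 - j4.627e+04 Ω = 4.631e+04∠-87.5° Ω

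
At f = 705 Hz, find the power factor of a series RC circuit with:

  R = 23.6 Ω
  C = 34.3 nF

Step 1 — Angular frequency: ω = 2π·f = 2π·705 = 4430 rad/s.
Step 2 — Component impedances:
  R: Z = R = 23.6 Ω
  C: Z = 1/(jωC) = -j/(ω·C) = 0 - j6582 Ω
Step 3 — Series combination: Z_total = R + C = 23.6 - j6582 Ω = 6582∠-89.8° Ω.
Step 4 — Power factor: PF = cos(φ) = Re(Z)/|Z| = 23.6/6582 = 0.003586.
Step 5 — Type: Im(Z) = -6582 ⇒ leading (phase φ = -89.8°).

PF = 0.003586 (leading, φ = -89.8°)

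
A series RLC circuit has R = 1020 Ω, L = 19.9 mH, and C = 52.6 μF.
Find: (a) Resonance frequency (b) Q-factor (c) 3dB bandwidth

Step 1 — Resonance: ω₀ = 1/√(LC) = 1/√(0.0199·5.26e-05) = 977.4 rad/s.
Step 2 — f₀ = ω₀/(2π) = 155.6 Hz.
Step 3 — Series Q: Q = ω₀L/R = 977.4·0.0199/1020 = 0.01907.
Step 4 — Bandwidth: Δω = ω₀/Q = 5.126e+04 rad/s; BW = Δω/(2π) = 8158 Hz.

(a) f₀ = 155.6 Hz  (b) Q = 0.01907  (c) BW = 8158 Hz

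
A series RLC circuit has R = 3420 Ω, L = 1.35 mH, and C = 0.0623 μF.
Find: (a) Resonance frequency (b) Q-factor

Step 1 — Resonance condition Im(Z)=0 gives ω₀ = 1/√(LC).
Step 2 — ω₀ = 1/√(0.00135·6.23e-08) = 1.09e+05 rad/s.
Step 3 — f₀ = ω₀/(2π) = 1.735e+04 Hz.
Step 4 — Series Q: Q = ω₀L/R = 1.09e+05·0.00135/3420 = 0.04304.

(a) f₀ = 1.735e+04 Hz  (b) Q = 0.04304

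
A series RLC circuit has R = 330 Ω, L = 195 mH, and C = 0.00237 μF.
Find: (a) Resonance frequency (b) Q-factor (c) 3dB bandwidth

Step 1 — Resonance condition Im(Z)=0 gives ω₀ = 1/√(LC).
Step 2 — ω₀ = 1/√(0.195·2.37e-09) = 4.652e+04 rad/s.
Step 3 — f₀ = ω₀/(2π) = 7403 Hz.
Step 4 — Series Q: Q = ω₀L/R = 4.652e+04·0.195/330 = 27.49.
Step 5 — 3dB bandwidth: Δω = ω₀/Q = 1692 rad/s; BW = Δω/(2π) = 269.3 Hz.

(a) f₀ = 7403 Hz  (b) Q = 27.49  (c) BW = 269.3 Hz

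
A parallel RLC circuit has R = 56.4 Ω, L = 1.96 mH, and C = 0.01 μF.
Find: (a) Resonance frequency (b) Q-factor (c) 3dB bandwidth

Step 1 — Resonance: ω₀ = 1/√(LC) = 1/√(0.00196·1e-08) = 2.259e+05 rad/s.
Step 2 — f₀ = ω₀/(2π) = 3.595e+04 Hz.
Step 3 — Parallel Q: Q = R/(ω₀L) = 56.4/(2.259e+05·0.00196) = 0.1274.
Step 4 — Bandwidth: Δω = ω₀/Q = 1.773e+06 rad/s; BW = Δω/(2π) = 2.822e+05 Hz.

(a) f₀ = 3.595e+04 Hz  (b) Q = 0.1274  (c) BW = 2.822e+05 Hz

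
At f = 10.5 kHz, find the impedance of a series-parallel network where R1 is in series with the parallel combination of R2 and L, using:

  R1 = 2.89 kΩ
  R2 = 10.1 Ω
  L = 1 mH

Step 1 — Angular frequency: ω = 2π·f = 2π·1.05e+04 = 6.597e+04 rad/s.
Step 2 — Component impedances:
  R1: Z = R = 2890 Ω
  R2: Z = R = 10.1 Ω
  L: Z = jωL = j·6.597e+04·0.001 = 0 + j65.97 Ω
Step 3 — Parallel branch: R2 || L = 1/(1/R2 + 1/L) = 9.869 + j1.511 Ω.
Step 4 — Series with R1: Z_total = R1 + (R2 || L) = 2900 + j1.511 Ω = 2900∠0.0° Ω.

Z = 2900 + j1.511 Ω = 2900∠0.0° Ω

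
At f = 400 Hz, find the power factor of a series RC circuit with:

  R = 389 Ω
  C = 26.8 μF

Step 1 — Angular frequency: ω = 2π·f = 2π·400 = 2513 rad/s.
Step 2 — Component impedances:
  R: Z = R = 389 Ω
  C: Z = 1/(jωC) = -j/(ω·C) = 0 - j14.85 Ω
Step 3 — Series combination: Z_total = R + C = 389 - j14.85 Ω = 389.3∠-2.2° Ω.
Step 4 — Power factor: PF = cos(φ) = Re(Z)/|Z| = 389/389.28 = 0.9993.
Step 5 — Type: Im(Z) = -14.85 ⇒ leading (phase φ = -2.2°).

PF = 0.9993 (leading, φ = -2.2°)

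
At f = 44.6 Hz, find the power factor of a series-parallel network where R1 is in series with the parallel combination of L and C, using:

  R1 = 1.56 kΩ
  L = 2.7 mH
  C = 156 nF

Step 1 — Angular frequency: ω = 2π·f = 2π·44.6 = 280.2 rad/s.
Step 2 — Component impedances:
  R1: Z = R = 1560 Ω
  L: Z = jωL = j·280.2·0.0027 = 0 + j0.7566 Ω
  C: Z = 1/(jωC) = -j/(ω·C) = 0 - j2.287e+04 Ω
Step 3 — Parallel branch: L || C = 1/(1/L + 1/C) = 0 + j0.7566 Ω.
Step 4 — Series with R1: Z_total = R1 + (L || C) = 1560 + j0.7566 Ω = 1560∠0.0° Ω.
Step 5 — Power factor: PF = cos(φ) = Re(Z)/|Z| = 1560/1560 = 1.
Step 6 — Type: Im(Z) = 0.7566 ⇒ lagging (phase φ = 0.0°).

PF = 1 (lagging, φ = 0.0°)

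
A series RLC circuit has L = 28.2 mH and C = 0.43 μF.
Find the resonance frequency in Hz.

Step 1 — Resonance condition Im(Z)=0 gives ω₀ = 1/√(LC).
Step 2 — ω₀ = 1/√(0.0282·4.3e-07) = 9081 rad/s.
Step 3 — f₀ = ω₀/(2π) = 1445 Hz.

f₀ = 1445 Hz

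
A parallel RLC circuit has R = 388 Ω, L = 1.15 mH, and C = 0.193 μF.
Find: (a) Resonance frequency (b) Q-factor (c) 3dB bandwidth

Step 1 — Resonance: ω₀ = 1/√(LC) = 1/√(0.00115·1.93e-07) = 6.712e+04 rad/s.
Step 2 — f₀ = ω₀/(2π) = 1.068e+04 Hz.
Step 3 — Parallel Q: Q = R/(ω₀L) = 388/(6.712e+04·0.00115) = 5.026.
Step 4 — Bandwidth: Δω = ω₀/Q = 1.335e+04 rad/s; BW = Δω/(2π) = 2125 Hz.

(a) f₀ = 1.068e+04 Hz  (b) Q = 5.026  (c) BW = 2125 Hz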